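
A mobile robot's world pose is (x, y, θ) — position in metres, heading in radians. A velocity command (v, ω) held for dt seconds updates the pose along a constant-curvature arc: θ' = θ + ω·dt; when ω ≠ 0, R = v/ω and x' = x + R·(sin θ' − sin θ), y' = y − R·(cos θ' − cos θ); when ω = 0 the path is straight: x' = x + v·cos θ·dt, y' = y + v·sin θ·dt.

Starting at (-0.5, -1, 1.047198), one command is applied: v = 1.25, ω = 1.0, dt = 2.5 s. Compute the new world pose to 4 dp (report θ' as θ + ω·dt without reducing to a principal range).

θ' = 1.0472 + 1.0·2.5 = 3.5472
R = v/ω = 1.25/1.0 = 1.2500
x' = -0.5 + 1.2500·(sin 3.5472 − sin 1.0472) = -2.0758
y' = -1 − 1.2500·(cos 3.5472 − cos 1.0472) = 0.7736

(-2.0758, 0.7736, 3.5472)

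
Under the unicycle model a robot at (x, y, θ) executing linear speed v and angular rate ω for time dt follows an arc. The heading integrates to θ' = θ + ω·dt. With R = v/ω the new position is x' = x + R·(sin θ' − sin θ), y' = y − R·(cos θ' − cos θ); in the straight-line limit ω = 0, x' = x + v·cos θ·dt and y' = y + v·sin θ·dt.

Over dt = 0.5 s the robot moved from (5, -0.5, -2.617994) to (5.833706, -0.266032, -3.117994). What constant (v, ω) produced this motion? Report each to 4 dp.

v = -1.7500, ω = -1.0000

Δθ = -3.117994 − -2.617994 = -0.500000
ω = Δθ/dt = -0.500000/0.5 = -1.0000
R = Δx/(sin θ' − sin θ) = 1.7500
v = R·ω = 1.7500·-1.0000 = -1.7500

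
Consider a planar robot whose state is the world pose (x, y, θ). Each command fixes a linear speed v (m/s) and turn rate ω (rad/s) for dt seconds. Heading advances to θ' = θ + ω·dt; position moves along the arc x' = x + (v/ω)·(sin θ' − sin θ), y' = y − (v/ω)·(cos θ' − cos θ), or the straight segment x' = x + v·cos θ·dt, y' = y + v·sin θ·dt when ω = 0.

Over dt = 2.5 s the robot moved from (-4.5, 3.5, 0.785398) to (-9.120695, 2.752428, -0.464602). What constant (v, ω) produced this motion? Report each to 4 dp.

v = -2.0000, ω = -0.5000

Δθ = -0.464602 − 0.785398 = -1.250000
ω = Δθ/dt = -1.250000/2.5 = -0.5000
R = Δx/(sin θ' − sin θ) = 4.0000
v = R·ω = 4.0000·-0.5000 = -2.0000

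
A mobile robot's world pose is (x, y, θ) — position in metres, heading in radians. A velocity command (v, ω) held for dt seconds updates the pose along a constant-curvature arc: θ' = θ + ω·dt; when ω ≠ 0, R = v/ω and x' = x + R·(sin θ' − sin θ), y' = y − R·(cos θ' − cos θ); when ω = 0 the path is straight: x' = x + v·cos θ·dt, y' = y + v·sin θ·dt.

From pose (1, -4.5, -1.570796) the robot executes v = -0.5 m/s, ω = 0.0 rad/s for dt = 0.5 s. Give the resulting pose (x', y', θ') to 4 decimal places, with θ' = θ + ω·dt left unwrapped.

θ' = -1.5708 + 0.0·0.5 = -1.5708
ω = 0 → straight: x' = 1 + -0.5·cos(-1.5708)·0.5 = 1.0000
y' = -4.5 + -0.5·sin(-1.5708)·0.5 = -4.2500

(1.0000, -4.2500, -1.5708)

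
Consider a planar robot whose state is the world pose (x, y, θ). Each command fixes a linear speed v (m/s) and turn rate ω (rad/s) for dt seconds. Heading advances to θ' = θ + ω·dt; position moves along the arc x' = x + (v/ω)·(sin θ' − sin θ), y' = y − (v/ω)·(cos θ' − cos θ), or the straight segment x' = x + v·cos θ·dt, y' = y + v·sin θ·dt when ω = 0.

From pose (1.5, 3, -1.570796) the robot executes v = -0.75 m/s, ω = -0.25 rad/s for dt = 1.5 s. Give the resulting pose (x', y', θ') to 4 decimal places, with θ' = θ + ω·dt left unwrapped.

(1.7085, 4.0988, -1.9458)

θ' = -1.5708 + -0.25·1.5 = -1.9458
R = v/ω = -0.75/-0.25 = 3.0000
x' = 1.5 + 3.0000·(sin -1.9458 − sin -1.5708) = 1.7085
y' = 3 − 3.0000·(cos -1.9458 − cos -1.5708) = 4.0988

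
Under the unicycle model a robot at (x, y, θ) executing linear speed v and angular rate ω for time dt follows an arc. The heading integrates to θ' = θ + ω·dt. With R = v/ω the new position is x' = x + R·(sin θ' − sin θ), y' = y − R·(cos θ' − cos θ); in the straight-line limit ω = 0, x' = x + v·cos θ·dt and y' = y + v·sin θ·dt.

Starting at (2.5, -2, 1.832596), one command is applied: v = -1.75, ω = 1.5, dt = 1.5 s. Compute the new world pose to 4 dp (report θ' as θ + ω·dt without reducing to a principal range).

θ' = 1.8326 + 1.5·1.5 = 4.0826
R = v/ω = -1.75/1.5 = -1.1667
x' = 2.5 + -1.1667·(sin 4.0826 − sin 1.8326) = 4.5698
y' = -2 − -1.1667·(cos 4.0826 − cos 1.8326) = -2.3852

(4.5698, -2.3852, 4.0826)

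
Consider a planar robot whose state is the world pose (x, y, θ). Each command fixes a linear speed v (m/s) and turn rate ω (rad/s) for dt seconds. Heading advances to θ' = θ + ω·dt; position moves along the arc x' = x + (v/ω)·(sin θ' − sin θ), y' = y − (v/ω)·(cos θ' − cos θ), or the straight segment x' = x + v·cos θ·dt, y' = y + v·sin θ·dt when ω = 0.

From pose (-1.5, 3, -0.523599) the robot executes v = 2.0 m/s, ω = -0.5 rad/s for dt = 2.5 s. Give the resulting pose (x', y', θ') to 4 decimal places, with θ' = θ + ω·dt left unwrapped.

(0.4180, -1.2698, -1.7736)

θ' = -0.5236 + -0.5·2.5 = -1.7736
R = v/ω = 2.0/-0.5 = -4.0000
x' = -1.5 + -4.0000·(sin -1.7736 − sin -0.5236) = 0.4180
y' = 3 − -4.0000·(cos -1.7736 − cos -0.5236) = -1.2698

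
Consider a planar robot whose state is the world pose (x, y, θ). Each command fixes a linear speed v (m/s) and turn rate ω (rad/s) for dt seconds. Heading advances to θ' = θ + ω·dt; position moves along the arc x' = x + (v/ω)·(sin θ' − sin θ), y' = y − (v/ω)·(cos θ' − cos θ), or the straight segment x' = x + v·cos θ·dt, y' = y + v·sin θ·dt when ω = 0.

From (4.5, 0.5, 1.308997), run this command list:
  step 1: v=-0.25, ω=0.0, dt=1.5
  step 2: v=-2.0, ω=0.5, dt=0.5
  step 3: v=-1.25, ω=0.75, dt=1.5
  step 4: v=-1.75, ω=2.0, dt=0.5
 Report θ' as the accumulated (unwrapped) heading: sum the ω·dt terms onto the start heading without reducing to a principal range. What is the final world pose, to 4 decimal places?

(6.0354, -2.3296, 3.6840)

step 1: θ'=1.3090 (straight) → pose (4.4029, 0.1378, 1.3090)
step 2: θ'=1.5590 (R=-4.0000) → pose (4.2669, -0.8503, 1.5590)
step 3: θ'=2.6840 (R=-1.6667) → pose (5.1972, -2.3652, 2.6840)
step 4: θ'=3.6840 (R=-0.8750) → pose (6.0354, -2.3296, 3.6840)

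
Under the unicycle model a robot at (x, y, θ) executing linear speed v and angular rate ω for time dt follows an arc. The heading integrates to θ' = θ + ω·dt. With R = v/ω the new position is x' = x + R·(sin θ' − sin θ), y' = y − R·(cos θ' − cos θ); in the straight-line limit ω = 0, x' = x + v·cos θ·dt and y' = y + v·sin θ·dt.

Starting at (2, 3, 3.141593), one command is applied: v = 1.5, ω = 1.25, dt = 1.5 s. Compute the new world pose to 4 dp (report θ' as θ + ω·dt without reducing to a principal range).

θ' = 3.1416 + 1.25·1.5 = 5.0166
R = v/ω = 1.5/1.25 = 1.2000
x' = 2 + 1.2000·(sin 5.0166 − sin 3.1416) = 0.8551
y' = 3 − 1.2000·(cos 5.0166 − cos 3.1416) = 1.4406

(0.8551, 1.4406, 5.0166)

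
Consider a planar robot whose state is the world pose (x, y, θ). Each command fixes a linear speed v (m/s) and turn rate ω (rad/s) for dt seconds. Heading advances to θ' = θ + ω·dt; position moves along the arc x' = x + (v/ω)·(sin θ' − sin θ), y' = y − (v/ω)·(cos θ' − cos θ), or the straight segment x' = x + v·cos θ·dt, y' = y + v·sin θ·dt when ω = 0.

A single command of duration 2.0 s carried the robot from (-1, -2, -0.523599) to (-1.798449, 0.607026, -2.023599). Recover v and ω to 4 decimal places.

v = -1.5000, ω = -0.7500

Δθ = -2.023599 − -0.523599 = -1.500000
ω = Δθ/dt = -1.500000/2.0 = -0.7500
R = −Δy/(cos θ' − cos θ) = 2.0000
v = R·ω = 2.0000·-0.7500 = -1.5000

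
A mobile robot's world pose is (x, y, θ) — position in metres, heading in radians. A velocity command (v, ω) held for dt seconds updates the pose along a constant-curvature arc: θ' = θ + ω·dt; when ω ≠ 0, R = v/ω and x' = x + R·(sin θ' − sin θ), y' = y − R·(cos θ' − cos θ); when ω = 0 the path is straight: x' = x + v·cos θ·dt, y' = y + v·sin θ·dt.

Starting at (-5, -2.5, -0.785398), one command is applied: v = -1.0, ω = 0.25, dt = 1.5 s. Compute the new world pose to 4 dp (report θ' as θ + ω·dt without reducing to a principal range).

(-6.2325, -1.6606, -0.4104)

θ' = -0.7854 + 0.25·1.5 = -0.4104
R = v/ω = -1.0/0.25 = -4.0000
x' = -5 + -4.0000·(sin -0.4104 − sin -0.7854) = -6.2325
y' = -2.5 − -4.0000·(cos -0.4104 − cos -0.7854) = -1.6606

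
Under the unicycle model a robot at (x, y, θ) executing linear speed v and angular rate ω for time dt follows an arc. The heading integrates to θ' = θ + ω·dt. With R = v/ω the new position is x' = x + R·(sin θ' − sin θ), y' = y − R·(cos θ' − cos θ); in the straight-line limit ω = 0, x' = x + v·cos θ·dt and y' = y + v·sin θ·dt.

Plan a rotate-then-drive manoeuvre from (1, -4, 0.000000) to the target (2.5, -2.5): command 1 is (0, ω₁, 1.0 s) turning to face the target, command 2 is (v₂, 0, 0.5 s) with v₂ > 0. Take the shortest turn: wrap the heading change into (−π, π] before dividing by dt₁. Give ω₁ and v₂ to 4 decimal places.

heading to target = atan2(-2.5−-4, 2.5−1) = 0.7854
Δθ = wrap(0.7854 − 0.0000) = 0.7854; ω₁ = Δθ/dt₁ = 0.7854
distance = √((2.5−1)² + (-2.5−-4)²) = 2.1213; v₂ = distance/dt₂ = 4.2426

ω₁ = 0.7854, v₂ = 4.2426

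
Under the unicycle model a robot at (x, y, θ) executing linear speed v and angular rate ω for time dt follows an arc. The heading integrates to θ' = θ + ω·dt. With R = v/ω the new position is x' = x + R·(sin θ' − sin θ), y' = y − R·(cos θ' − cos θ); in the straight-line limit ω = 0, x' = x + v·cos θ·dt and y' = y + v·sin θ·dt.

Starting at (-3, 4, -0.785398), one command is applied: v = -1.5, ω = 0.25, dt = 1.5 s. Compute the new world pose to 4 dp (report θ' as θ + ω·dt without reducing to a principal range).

θ' = -0.7854 + 0.25·1.5 = -0.4104
R = v/ω = -1.5/0.25 = -6.0000
x' = -3 + -6.0000·(sin -0.4104 − sin -0.7854) = -4.8488
y' = 4 − -6.0000·(cos -0.4104 − cos -0.7854) = 5.2591

(-4.8488, 5.2591, -0.4104)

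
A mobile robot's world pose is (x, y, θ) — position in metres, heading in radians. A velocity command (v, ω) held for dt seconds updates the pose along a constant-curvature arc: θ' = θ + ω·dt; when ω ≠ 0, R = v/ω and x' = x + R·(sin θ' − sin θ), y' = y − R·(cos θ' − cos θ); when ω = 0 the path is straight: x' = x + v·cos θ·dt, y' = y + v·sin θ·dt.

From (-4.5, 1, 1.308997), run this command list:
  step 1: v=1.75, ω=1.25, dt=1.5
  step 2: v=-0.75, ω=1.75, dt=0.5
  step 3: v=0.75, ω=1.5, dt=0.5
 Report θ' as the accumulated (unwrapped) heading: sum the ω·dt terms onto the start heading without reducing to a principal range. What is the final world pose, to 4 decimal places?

(-5.6902, 2.5766, 4.8090)

step 1: θ'=3.1840 (R=1.4000) → pose (-5.9116, 2.7611, 3.1840)
step 2: θ'=4.0590 (R=-0.4286) → pose (-5.5895, 2.9288, 4.0590)
step 3: θ'=4.8090 (R=0.5000) → pose (-5.6902, 2.5766, 4.8090)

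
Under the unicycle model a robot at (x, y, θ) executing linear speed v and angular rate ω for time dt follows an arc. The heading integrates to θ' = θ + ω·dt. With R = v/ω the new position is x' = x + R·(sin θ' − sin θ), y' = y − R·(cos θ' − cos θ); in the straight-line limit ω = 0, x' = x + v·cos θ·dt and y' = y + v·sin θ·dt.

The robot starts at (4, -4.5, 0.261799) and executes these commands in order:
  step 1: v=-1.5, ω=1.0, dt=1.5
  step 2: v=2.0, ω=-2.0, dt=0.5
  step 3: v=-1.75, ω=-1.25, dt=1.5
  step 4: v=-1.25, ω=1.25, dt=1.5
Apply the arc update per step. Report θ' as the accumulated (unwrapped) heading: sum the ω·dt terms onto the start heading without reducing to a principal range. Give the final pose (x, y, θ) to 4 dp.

step 1: θ'=1.7618 (R=-1.5000) → pose (2.9155, -6.2337, 1.7618)
step 2: θ'=0.7618 (R=-1.0000) → pose (3.2071, -5.3202, 0.7618)
step 3: θ'=-1.1132 (R=1.4000) → pose (0.9848, -4.9257, -1.1132)
step 4: θ'=0.7618 (R=-1.0000) → pose (-0.6025, -4.6439, 0.7618)

(-0.6025, -4.6439, 0.7618)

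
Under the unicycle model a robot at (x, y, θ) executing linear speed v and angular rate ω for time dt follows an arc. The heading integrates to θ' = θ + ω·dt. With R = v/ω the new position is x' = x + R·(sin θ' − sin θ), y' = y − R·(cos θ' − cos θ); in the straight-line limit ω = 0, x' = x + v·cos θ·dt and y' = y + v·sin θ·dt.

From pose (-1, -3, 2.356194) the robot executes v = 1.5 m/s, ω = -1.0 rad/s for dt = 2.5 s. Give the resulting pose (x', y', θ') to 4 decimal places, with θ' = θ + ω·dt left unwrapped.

θ' = 2.3562 + -1.0·2.5 = -0.1438
R = v/ω = 1.5/-1.0 = -1.5000
x' = -1 + -1.5000·(sin -0.1438 − sin 2.3562) = 0.2756
y' = -3 − -1.5000·(cos -0.1438 − cos 2.3562) = -0.4548

(0.2756, -0.4548, -0.1438)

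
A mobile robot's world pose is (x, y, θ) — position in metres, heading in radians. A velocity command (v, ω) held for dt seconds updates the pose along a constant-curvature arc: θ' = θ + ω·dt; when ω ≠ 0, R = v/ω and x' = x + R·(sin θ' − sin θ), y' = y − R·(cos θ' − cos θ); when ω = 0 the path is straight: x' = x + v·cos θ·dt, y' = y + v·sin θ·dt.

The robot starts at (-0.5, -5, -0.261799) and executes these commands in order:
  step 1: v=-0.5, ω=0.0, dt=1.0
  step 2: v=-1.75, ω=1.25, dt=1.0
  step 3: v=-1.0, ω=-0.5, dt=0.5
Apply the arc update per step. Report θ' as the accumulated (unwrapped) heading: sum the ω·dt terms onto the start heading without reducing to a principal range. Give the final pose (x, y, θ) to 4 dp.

step 1: θ'=-0.2618 (straight) → pose (-0.9830, -4.8706, -0.2618)
step 2: θ'=0.9882 (R=-1.4000) → pose (-2.5144, -5.4526, 0.9882)
step 3: θ'=0.7382 (R=2.0000) → pose (-2.8385, -5.8316, 0.7382)

(-2.8385, -5.8316, 0.7382)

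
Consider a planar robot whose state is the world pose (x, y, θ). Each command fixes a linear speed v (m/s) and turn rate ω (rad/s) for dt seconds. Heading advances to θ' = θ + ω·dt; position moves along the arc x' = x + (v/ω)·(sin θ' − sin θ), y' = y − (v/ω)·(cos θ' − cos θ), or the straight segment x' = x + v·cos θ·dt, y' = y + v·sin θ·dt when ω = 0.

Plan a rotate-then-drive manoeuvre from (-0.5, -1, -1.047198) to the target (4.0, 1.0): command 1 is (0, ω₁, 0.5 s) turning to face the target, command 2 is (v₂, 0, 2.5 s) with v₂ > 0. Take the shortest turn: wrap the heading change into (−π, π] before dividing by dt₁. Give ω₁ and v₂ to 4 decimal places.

heading to target = atan2(1−-1, 4−-0.5) = 0.4182
Δθ = wrap(0.4182 − -1.0472) = 1.4654; ω₁ = Δθ/dt₁ = 2.9308
distance = √((4−-0.5)² + (1−-1)²) = 4.9244; v₂ = distance/dt₂ = 1.9698

ω₁ = 2.9308, v₂ = 1.9698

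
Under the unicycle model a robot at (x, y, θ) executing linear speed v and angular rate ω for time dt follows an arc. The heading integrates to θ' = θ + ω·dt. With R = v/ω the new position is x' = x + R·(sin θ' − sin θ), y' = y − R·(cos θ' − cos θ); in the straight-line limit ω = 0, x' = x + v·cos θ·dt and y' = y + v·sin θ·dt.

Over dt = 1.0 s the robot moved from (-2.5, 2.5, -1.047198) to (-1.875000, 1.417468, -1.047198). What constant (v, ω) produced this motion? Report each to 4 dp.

Δθ = -1.047198 − -1.047198 = 0.000000
ω = Δθ/dt = 0.000000/1.0 = 0.0000
ω = 0 → v = (Δx·cos θ + Δy·sin θ)/dt = 1.2500

v = 1.2500, ω = 0.0000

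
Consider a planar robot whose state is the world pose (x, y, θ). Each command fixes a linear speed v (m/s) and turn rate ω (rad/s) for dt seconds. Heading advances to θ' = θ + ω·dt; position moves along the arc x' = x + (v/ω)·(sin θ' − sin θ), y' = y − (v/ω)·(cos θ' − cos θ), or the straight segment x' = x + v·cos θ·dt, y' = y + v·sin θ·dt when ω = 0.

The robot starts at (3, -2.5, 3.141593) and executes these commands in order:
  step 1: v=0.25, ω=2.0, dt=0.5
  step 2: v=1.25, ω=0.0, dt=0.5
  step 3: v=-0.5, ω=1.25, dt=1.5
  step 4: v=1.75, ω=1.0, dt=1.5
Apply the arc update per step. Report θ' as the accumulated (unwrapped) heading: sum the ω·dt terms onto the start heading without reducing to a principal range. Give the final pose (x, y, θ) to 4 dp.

step 1: θ'=4.1416 (R=0.1250) → pose (2.8948, -2.5575, 4.1416)
step 2: θ'=4.1416 (straight) → pose (2.5571, -3.0834, 4.1416)
step 3: θ'=6.0166 (R=-0.4000) → pose (2.3259, -2.4814, 6.0166)
step 4: θ'=7.5166 (R=1.7500) → pose (4.4383, -1.3725, 7.5166)

(4.4383, -1.3725, 7.5166)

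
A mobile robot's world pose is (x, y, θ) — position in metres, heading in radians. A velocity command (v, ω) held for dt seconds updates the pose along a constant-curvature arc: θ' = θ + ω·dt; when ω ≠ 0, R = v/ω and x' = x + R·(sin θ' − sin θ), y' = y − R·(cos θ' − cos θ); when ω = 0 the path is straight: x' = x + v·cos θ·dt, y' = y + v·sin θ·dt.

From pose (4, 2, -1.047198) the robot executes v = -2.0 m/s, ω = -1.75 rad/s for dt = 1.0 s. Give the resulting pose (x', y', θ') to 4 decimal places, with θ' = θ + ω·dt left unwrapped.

θ' = -1.0472 + -1.75·1.0 = -2.7972
R = v/ω = -2.0/-1.75 = 1.1429
x' = 4 + 1.1429·(sin -2.7972 − sin -1.0472) = 4.6039
y' = 2 − 1.1429·(cos -2.7972 − cos -1.0472) = 3.6472

(4.6039, 3.6472, -2.7972)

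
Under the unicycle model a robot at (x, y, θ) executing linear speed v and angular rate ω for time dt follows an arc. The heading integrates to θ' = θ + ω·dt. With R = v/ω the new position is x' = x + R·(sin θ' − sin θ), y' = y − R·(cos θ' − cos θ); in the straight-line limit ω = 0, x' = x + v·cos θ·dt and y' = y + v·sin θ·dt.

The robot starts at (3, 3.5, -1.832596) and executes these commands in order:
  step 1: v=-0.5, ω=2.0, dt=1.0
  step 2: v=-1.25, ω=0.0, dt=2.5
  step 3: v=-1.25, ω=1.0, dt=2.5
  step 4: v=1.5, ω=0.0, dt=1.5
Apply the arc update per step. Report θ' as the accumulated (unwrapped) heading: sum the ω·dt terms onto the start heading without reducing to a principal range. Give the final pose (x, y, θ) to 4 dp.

(-2.7287, 1.9733, 2.6674)

step 1: θ'=0.1674 (R=-0.2500) → pose (2.7169, 3.8112, 0.1674)
step 2: θ'=0.1674 (straight) → pose (-0.3645, 3.2905, 0.1674)
step 3: θ'=2.6674 (R=-1.2500) → pose (-0.7269, 0.9459, 2.6674)
step 4: θ'=2.6674 (straight) → pose (-2.7287, 1.9733, 2.6674)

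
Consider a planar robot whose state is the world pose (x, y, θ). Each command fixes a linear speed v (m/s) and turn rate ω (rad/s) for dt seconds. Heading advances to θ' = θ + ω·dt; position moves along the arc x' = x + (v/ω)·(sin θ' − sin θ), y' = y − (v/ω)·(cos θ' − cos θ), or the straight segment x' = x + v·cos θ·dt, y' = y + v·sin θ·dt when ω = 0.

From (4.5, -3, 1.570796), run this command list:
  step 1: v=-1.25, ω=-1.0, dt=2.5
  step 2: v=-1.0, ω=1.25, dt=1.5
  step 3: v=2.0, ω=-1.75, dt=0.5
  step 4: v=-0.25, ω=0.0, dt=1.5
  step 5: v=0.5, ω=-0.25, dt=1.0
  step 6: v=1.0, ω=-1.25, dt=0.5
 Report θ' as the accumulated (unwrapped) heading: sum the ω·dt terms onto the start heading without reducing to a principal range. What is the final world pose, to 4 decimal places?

(2.3624, -3.5733, -0.8042)

step 1: θ'=-0.9292 (R=1.2500) → pose (2.2486, -3.7481, -0.9292)
step 2: θ'=0.9458 (R=-0.8000) → pose (0.9589, -3.7588, 0.9458)
step 3: θ'=0.0708 (R=-1.1429) → pose (1.8049, -3.2875, 0.0708)
step 4: θ'=0.0708 (straight) → pose (1.4308, -3.3140, 0.0708)
step 5: θ'=-0.1792 (R=-2.0000) → pose (1.9288, -3.3410, -0.1792)
step 6: θ'=-0.8042 (R=-0.8000) → pose (2.3624, -3.5733, -0.8042)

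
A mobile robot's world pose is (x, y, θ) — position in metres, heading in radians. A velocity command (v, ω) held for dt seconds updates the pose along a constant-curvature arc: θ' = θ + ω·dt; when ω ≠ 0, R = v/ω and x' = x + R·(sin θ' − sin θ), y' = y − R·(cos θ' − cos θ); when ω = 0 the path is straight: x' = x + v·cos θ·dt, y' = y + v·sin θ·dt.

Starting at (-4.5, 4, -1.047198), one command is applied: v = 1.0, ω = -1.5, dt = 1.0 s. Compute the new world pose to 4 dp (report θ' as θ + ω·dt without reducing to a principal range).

(-4.7040, 3.1143, -2.5472)

θ' = -1.0472 + -1.5·1.0 = -2.5472
R = v/ω = 1.0/-1.5 = -0.6667
x' = -4.5 + -0.6667·(sin -2.5472 − sin -1.0472) = -4.7040
y' = 4 − -0.6667·(cos -2.5472 − cos -1.0472) = 3.1143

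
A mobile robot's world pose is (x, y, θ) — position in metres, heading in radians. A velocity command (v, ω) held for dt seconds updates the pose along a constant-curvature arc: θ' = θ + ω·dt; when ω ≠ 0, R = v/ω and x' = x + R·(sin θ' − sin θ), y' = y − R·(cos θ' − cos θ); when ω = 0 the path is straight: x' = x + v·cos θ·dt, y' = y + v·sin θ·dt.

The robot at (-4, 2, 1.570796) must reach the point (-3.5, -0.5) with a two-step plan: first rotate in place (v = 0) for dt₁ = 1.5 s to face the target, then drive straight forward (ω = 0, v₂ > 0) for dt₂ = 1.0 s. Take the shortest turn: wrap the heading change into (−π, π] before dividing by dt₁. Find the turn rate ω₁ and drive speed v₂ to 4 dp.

ω₁ = -1.9628, v₂ = 2.5495

heading to target = atan2(-0.5−2, -3.5−-4) = -1.3734
Δθ = wrap(-1.3734 − 1.5708) = -2.9442; ω₁ = Δθ/dt₁ = -1.9628
distance = √((-3.5−-4)² + (-0.5−2)²) = 2.5495; v₂ = distance/dt₂ = 2.5495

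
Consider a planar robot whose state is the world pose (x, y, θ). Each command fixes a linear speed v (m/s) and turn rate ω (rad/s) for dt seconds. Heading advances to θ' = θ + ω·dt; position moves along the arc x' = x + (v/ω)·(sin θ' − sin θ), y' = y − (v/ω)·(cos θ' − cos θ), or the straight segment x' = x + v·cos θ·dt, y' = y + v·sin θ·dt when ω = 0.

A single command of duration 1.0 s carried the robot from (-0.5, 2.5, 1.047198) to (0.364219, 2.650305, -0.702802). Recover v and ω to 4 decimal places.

v = 1.0000, ω = -1.7500

Δθ = -0.702802 − 1.047198 = -1.750000
ω = Δθ/dt = -1.750000/1.0 = -1.7500
R = Δx/(sin θ' − sin θ) = -0.5714
v = R·ω = -0.5714·-1.7500 = 1.0000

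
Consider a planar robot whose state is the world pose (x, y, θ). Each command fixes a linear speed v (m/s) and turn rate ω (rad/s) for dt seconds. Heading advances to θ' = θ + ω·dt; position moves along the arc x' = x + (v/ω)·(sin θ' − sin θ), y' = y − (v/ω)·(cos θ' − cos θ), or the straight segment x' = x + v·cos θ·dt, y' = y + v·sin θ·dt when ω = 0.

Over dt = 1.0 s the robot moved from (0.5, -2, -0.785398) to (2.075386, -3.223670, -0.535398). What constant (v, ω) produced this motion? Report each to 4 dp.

Δθ = -0.535398 − -0.785398 = 0.250000
ω = Δθ/dt = 0.250000/1.0 = 0.2500
R = Δx/(sin θ' − sin θ) = 8.0000
v = R·ω = 8.0000·0.2500 = 2.0000

v = 2.0000, ω = 0.2500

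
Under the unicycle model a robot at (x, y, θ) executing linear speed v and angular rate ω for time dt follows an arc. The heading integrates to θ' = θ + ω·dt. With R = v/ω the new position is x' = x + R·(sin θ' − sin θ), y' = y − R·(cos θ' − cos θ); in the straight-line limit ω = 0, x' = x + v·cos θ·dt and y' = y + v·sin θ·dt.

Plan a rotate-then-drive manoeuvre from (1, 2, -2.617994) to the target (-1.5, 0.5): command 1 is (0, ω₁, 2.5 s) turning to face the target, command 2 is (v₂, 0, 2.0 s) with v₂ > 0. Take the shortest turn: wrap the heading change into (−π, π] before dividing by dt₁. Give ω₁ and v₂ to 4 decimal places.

heading to target = atan2(0.5−2, -1.5−1) = -2.6012
Δθ = wrap(-2.6012 − -2.6180) = 0.0168; ω₁ = Δθ/dt₁ = 0.0067
distance = √((-1.5−1)² + (0.5−2)²) = 2.9155; v₂ = distance/dt₂ = 1.4577

ω₁ = 0.0067, v₂ = 1.4577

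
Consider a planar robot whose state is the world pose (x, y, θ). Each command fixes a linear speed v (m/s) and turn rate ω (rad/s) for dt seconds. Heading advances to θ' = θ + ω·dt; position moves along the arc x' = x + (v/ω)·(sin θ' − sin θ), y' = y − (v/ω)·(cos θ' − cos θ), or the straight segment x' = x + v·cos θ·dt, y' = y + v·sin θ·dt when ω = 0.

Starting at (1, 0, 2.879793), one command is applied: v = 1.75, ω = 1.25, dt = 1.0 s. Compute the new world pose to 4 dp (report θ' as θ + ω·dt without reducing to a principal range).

(-0.5314, -0.5820, 4.1298)

θ' = 2.8798 + 1.25·1.0 = 4.1298
R = v/ω = 1.75/1.25 = 1.4000
x' = 1 + 1.4000·(sin 4.1298 − sin 2.8798) = -0.5314
y' = 0 − 1.4000·(cos 4.1298 − cos 2.8798) = -0.5820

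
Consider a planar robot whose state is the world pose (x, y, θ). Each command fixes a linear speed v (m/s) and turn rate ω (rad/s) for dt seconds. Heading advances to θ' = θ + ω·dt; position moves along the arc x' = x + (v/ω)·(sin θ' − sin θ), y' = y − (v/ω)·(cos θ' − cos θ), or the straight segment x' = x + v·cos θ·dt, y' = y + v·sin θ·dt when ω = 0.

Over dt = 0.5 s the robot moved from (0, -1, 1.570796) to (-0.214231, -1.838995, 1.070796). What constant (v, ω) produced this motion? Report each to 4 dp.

Δθ = 1.070796 − 1.570796 = -0.500000
ω = Δθ/dt = -0.500000/0.5 = -1.0000
R = −Δy/(cos θ' − cos θ) = 1.7500
v = R·ω = 1.7500·-1.0000 = -1.7500

v = -1.7500, ω = -1.0000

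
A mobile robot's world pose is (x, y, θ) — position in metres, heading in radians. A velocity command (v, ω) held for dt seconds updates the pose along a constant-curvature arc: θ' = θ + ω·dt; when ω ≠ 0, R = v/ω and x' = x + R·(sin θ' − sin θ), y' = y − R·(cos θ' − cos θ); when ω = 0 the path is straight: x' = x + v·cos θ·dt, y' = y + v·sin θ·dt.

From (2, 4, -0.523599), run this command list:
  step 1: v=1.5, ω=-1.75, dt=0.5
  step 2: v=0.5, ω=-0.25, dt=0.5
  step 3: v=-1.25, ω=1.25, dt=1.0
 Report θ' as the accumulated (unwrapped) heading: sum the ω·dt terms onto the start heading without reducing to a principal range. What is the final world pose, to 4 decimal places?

step 1: θ'=-1.3986 (R=-0.8571) → pose (2.4159, 3.4046, -1.3986)
step 2: θ'=-1.5236 (R=-2.0000) → pose (2.4432, 3.1562, -1.5236)
step 3: θ'=-0.2736 (R=-1.0000) → pose (1.7146, 4.0719, -0.2736)

(1.7146, 4.0719, -0.2736)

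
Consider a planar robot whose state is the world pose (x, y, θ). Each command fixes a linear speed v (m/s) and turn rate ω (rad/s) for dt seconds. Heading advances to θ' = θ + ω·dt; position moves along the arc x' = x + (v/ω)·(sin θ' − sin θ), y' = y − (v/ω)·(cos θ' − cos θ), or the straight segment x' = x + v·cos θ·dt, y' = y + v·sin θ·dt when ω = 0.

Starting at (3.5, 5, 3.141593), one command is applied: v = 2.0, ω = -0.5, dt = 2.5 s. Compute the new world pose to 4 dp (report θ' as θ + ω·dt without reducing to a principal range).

θ' = 3.1416 + -0.5·2.5 = 1.8916
R = v/ω = 2.0/-0.5 = -4.0000
x' = 3.5 + -4.0000·(sin 1.8916 − sin 3.1416) = -0.2959
y' = 5 − -4.0000·(cos 1.8916 − cos 3.1416) = 7.7387

(-0.2959, 7.7387, 1.8916)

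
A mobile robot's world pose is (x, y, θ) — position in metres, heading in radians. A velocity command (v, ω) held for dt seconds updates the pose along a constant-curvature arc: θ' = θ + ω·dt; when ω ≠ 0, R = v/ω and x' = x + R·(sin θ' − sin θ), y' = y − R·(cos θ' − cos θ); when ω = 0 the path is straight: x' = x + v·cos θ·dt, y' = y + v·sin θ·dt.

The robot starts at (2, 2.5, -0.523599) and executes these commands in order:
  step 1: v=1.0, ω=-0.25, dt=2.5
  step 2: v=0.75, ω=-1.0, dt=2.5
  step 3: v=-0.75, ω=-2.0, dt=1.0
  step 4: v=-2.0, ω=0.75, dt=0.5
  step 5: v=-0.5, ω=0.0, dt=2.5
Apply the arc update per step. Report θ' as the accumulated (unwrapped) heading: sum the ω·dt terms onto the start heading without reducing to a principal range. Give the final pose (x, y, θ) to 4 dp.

(1.2987, -2.7044, -5.2736)

step 1: θ'=-1.1486 (R=-4.0000) → pose (3.6488, 0.6750, -1.1486)
step 2: θ'=-3.6486 (R=-0.7500) → pose (2.6004, -0.2880, -3.6486)
step 3: θ'=-5.6486 (R=0.3750) → pose (2.6407, -0.9178, -5.6486)
step 4: θ'=-5.2736 (R=-2.6667) → pose (1.9640, -1.6461, -5.2736)
step 5: θ'=-5.2736 (straight) → pose (1.2987, -2.7044, -5.2736)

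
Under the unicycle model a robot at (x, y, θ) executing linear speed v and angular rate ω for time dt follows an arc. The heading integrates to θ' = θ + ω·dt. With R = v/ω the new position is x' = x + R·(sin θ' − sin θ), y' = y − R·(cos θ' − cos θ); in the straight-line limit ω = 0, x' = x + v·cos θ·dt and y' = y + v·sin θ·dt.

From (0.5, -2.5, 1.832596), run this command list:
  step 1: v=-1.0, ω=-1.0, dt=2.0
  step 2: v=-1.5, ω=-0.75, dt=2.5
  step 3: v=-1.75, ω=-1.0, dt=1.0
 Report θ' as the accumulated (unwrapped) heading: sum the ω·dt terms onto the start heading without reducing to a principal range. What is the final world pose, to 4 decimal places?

(-0.6953, 0.0822, -3.0424)

step 1: θ'=-0.1674 (R=1.0000) → pose (-0.6325, -3.7448, -0.1674)
step 2: θ'=-2.0424 (R=2.0000) → pose (-2.0810, -0.8642, -2.0424)
step 3: θ'=-3.0424 (R=1.7500) → pose (-0.6953, 0.0822, -3.0424)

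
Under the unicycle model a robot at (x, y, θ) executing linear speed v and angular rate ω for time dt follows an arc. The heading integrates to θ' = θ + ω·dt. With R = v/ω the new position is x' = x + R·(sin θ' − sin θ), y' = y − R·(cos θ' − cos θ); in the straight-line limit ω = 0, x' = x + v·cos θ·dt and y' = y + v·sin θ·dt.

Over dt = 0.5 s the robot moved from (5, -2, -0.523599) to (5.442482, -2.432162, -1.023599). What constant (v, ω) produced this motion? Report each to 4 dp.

Δθ = -1.023599 − -0.523599 = -0.500000
ω = Δθ/dt = -0.500000/0.5 = -1.0000
R = Δx/(sin θ' − sin θ) = -1.2500
v = R·ω = -1.2500·-1.0000 = 1.2500

v = 1.2500, ω = -1.0000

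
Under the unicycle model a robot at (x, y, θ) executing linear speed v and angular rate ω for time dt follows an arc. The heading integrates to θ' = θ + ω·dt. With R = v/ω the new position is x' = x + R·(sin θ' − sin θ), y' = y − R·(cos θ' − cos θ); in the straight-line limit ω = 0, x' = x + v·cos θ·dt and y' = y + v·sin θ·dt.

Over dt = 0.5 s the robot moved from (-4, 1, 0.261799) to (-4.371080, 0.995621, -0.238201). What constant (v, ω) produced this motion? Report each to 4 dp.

v = -0.7500, ω = -1.0000

Δθ = -0.238201 − 0.261799 = -0.500000
ω = Δθ/dt = -0.500000/0.5 = -1.0000
R = Δx/(sin θ' − sin θ) = 0.7500
v = R·ω = 0.7500·-1.0000 = -0.7500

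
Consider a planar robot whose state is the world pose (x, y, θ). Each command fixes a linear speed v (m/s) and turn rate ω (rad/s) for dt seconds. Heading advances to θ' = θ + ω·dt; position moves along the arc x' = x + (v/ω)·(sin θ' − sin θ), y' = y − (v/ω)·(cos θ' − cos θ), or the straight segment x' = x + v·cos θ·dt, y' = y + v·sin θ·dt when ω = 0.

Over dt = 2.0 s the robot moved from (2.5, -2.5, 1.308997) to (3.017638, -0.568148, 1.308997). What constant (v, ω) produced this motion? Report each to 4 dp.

v = 1.0000, ω = 0.0000

Δθ = 1.308997 − 1.308997 = 0.000000
ω = Δθ/dt = 0.000000/2.0 = 0.0000
ω = 0 → v = (Δx·cos θ + Δy·sin θ)/dt = 1.0000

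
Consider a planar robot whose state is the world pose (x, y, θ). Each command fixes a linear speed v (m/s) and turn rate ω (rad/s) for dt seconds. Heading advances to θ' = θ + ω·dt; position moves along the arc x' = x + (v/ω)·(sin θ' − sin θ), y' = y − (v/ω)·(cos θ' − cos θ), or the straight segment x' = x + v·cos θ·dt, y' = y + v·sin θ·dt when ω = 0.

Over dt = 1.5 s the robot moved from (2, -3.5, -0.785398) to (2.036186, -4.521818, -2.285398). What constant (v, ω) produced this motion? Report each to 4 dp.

Δθ = -2.285398 − -0.785398 = -1.500000
ω = Δθ/dt = -1.500000/1.5 = -1.0000
R = −Δy/(cos θ' − cos θ) = -0.7500
v = R·ω = -0.7500·-1.0000 = 0.7500

v = 0.7500, ω = -1.0000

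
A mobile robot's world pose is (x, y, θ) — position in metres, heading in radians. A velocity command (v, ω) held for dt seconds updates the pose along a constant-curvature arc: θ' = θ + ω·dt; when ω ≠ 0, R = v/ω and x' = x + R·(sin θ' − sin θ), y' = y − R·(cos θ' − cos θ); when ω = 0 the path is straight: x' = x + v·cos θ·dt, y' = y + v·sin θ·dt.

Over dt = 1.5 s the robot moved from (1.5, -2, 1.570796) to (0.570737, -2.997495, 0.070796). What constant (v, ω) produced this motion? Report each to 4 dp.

Δθ = 0.070796 − 1.570796 = -1.500000
ω = Δθ/dt = -1.500000/1.5 = -1.0000
R = −Δy/(cos θ' − cos θ) = 1.0000
v = R·ω = 1.0000·-1.0000 = -1.0000

v = -1.0000, ω = -1.0000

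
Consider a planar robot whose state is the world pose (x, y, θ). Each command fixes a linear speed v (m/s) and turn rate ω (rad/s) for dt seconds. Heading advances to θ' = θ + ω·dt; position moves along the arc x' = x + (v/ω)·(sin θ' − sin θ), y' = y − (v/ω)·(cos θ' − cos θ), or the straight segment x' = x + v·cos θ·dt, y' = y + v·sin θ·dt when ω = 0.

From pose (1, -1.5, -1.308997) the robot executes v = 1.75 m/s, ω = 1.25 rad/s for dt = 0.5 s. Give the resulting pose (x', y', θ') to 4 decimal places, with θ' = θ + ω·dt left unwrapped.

(1.4676, -2.2227, -0.6840)

θ' = -1.3090 + 1.25·0.5 = -0.6840
R = v/ω = 1.75/1.25 = 1.4000
x' = 1 + 1.4000·(sin -0.6840 − sin -1.3090) = 1.4676
y' = -1.5 − 1.4000·(cos -0.6840 − cos -1.3090) = -2.2227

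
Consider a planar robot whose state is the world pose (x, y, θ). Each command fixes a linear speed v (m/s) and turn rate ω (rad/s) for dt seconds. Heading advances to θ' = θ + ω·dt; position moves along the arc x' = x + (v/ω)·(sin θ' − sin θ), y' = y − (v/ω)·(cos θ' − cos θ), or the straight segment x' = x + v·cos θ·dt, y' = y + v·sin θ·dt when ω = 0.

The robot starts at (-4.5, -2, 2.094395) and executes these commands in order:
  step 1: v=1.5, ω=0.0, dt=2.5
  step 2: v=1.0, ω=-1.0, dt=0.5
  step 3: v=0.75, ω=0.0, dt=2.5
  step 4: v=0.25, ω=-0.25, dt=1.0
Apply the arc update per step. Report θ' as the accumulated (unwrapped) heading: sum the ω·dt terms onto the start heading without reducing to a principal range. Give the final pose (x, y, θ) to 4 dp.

step 1: θ'=2.0944 (straight) → pose (-6.3750, 1.2476, 2.0944)
step 2: θ'=1.5944 (R=-1.0000) → pose (-6.5087, 1.7240, 1.5944)
step 3: θ'=1.5944 (straight) → pose (-6.5529, 3.5985, 1.5944)
step 4: θ'=1.3444 (R=-1.0000) → pose (-6.5277, 3.8465, 1.3444)

(-6.5277, 3.8465, 1.3444)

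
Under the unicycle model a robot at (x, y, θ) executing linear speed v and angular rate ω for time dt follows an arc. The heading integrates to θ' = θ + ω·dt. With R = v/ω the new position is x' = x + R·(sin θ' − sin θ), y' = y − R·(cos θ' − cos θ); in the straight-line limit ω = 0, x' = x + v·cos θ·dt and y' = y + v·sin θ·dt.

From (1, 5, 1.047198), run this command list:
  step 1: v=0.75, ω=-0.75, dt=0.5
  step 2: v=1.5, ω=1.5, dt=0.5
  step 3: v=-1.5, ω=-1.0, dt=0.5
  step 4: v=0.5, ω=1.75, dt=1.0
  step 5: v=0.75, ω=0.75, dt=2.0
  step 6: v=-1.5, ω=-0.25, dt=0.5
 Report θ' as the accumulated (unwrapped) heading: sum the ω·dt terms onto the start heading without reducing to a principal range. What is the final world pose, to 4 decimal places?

(0.3380, 5.9001, 4.0472)

step 1: θ'=0.6722 (R=-1.0000) → pose (1.2433, 5.2825, 0.6722)
step 2: θ'=1.4222 (R=1.0000) → pose (1.6096, 5.9169, 1.4222)
step 3: θ'=0.9222 (R=1.5000) → pose (1.3215, 5.2328, 0.9222)
step 4: θ'=2.6722 (R=0.2857) → pose (1.2231, 5.6602, 2.6722)
step 5: θ'=4.1722 (R=1.0000) → pose (-0.0869, 5.2827, 4.1722)
step 6: θ'=4.0472 (R=6.0000) → pose (0.3380, 5.9001, 4.0472)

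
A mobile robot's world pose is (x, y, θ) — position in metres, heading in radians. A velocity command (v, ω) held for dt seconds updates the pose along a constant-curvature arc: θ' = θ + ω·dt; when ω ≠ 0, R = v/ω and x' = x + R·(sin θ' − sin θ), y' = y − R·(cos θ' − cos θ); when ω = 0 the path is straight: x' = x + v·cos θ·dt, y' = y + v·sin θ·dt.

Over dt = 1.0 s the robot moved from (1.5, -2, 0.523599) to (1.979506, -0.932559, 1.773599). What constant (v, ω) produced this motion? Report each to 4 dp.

v = 1.2500, ω = 1.2500

Δθ = 1.773599 − 0.523599 = 1.250000
ω = Δθ/dt = 1.250000/1.0 = 1.2500
R = −Δy/(cos θ' − cos θ) = 1.0000
v = R·ω = 1.0000·1.2500 = 1.2500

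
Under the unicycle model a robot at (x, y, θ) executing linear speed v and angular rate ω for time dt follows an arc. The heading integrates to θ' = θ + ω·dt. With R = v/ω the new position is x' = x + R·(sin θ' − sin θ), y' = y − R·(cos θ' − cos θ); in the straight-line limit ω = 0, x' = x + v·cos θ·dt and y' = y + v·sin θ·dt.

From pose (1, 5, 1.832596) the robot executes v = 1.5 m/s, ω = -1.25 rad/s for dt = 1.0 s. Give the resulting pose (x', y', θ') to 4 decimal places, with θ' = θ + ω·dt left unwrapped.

(1.4989, 6.3126, 0.5826)

θ' = 1.8326 + -1.25·1.0 = 0.5826
R = v/ω = 1.5/-1.25 = -1.2000
x' = 1 + -1.2000·(sin 0.5826 − sin 1.8326) = 1.4989
y' = 5 − -1.2000·(cos 0.5826 − cos 1.8326) = 6.3126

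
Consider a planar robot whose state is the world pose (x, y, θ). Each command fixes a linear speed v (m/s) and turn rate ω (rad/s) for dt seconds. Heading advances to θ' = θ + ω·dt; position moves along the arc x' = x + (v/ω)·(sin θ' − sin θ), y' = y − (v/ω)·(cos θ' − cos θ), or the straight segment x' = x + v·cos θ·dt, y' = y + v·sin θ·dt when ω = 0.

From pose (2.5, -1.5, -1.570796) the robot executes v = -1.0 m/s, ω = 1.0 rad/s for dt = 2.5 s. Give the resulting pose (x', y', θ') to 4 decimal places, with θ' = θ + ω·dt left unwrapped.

(0.6989, -0.9015, 0.9292)

θ' = -1.5708 + 1.0·2.5 = 0.9292
R = v/ω = -1.0/1.0 = -1.0000
x' = 2.5 + -1.0000·(sin 0.9292 − sin -1.5708) = 0.6989
y' = -1.5 − -1.0000·(cos 0.9292 − cos -1.5708) = -0.9015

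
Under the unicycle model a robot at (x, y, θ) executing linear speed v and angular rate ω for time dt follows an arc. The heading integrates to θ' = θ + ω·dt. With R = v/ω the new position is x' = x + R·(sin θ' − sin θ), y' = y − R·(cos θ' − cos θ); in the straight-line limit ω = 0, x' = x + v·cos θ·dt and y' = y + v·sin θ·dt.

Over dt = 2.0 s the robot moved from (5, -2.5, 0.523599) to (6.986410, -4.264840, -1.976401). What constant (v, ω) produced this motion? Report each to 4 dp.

v = 1.7500, ω = -1.2500

Δθ = -1.976401 − 0.523599 = -2.500000
ω = Δθ/dt = -2.500000/2.0 = -1.2500
R = Δx/(sin θ' − sin θ) = -1.4000
v = R·ω = -1.4000·-1.2500 = 1.7500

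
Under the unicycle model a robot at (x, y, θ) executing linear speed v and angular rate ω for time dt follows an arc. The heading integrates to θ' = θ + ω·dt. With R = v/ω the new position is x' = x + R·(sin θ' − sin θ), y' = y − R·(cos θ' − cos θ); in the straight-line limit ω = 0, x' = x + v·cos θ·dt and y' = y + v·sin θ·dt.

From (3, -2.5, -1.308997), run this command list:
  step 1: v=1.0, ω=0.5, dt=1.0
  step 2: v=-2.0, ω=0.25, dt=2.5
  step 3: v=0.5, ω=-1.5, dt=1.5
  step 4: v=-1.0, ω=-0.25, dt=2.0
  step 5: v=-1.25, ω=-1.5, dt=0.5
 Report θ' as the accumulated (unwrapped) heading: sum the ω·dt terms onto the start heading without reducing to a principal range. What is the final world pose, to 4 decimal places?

(1.6928, -0.8280, -3.6840)

step 1: θ'=-0.8090 (R=2.0000) → pose (3.4847, -3.3628, -0.8090)
step 2: θ'=-0.1840 (R=-8.0000) → pose (-0.8404, -1.0196, -0.1840)
step 3: θ'=-2.4340 (R=-0.3333) → pose (-0.6847, -1.6007, -2.4340)
step 4: θ'=-2.9340 (R=4.0000) → pose (1.0909, -0.7263, -2.9340)
step 5: θ'=-3.6840 (R=0.8333) → pose (1.6928, -0.8280, -3.6840)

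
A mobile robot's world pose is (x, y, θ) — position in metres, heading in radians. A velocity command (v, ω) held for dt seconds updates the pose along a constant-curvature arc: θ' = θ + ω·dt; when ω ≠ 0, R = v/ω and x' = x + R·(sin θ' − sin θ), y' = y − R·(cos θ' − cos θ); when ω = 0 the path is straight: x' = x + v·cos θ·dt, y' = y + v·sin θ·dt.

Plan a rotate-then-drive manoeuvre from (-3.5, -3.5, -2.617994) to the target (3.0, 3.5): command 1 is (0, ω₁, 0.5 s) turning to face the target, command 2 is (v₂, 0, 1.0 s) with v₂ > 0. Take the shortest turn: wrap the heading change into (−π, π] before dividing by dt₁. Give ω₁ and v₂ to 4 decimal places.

heading to target = atan2(3.5−-3.5, 3−-3.5) = 0.8224
Δθ = wrap(0.8224 − -2.6180) = -2.8428; ω₁ = Δθ/dt₁ = -5.6855
distance = √((3−-3.5)² + (3.5−-3.5)²) = 9.5525; v₂ = distance/dt₂ = 9.5525

ω₁ = -5.6855, v₂ = 9.5525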